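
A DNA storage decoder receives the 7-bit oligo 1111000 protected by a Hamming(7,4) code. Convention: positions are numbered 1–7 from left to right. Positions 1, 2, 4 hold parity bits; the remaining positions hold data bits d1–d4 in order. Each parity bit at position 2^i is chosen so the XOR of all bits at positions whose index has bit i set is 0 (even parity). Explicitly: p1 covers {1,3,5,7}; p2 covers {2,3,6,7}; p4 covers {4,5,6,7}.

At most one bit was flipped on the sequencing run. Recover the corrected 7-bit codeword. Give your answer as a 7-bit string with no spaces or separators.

s1 (pos 1,3,5,7): 1⊕1⊕0⊕0 = 0
s2 (pos 2,3,6,7): 1⊕1⊕0⊕0 = 0
s4 (pos 4,5,6,7): 1⊕0⊕0⊕0 = 1
Syndrome s4…s1 = 100 → error at position 4.
Flip position 4: 1111000 → 1110000

1110000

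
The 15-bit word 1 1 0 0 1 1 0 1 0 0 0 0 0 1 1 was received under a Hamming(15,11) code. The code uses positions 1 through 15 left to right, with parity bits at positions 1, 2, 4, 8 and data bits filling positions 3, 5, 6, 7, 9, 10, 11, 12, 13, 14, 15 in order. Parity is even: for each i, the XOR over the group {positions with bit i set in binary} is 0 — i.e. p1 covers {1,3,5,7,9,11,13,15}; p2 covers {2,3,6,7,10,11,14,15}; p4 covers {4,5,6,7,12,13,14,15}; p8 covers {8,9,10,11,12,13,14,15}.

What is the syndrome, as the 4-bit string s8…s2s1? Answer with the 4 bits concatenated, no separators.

1001

s1 (pos 1,3,5,7,9,11,13,15): 1⊕0⊕1⊕0⊕0⊕0⊕0⊕1 = 1
s2 (pos 2,3,6,7,10,11,14,15): 1⊕0⊕1⊕0⊕0⊕0⊕1⊕1 = 0
s4 (pos 4,5,6,7,12,13,14,15): 0⊕1⊕1⊕0⊕0⊕0⊕1⊕1 = 0
s8 (pos 8,9,10,11,12,13,14,15): 1⊕0⊕0⊕0⊕0⊕0⊕1⊕1 = 1
Syndrome s8…s1 = 1001 → error at position 9.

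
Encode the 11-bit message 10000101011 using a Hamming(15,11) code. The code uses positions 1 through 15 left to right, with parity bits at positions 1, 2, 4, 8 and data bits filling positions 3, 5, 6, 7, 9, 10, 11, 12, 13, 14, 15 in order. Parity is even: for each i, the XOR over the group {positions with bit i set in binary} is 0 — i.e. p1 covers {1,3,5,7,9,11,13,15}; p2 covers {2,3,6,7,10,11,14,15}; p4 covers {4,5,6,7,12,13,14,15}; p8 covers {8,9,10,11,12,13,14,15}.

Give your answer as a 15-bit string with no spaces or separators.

Place data at non-parity positions: p1 p2 1 p4 0 0 0 p8 0 1 0 1 0 1 1
p1 (pos 1,3,5,7,9,11,13,15): XOR of data positions = 1⊕0⊕0⊕0⊕0⊕0⊕1 = 0
p2 (pos 2,3,6,7,10,11,14,15): XOR of data positions = 1⊕0⊕0⊕1⊕0⊕1⊕1 = 0
p4 (pos 4,5,6,7,12,13,14,15): XOR of data positions = 0⊕0⊕0⊕1⊕0⊕1⊕1 = 1
p8 (pos 8,9,10,11,12,13,14,15): XOR of data positions = 0⊕1⊕0⊕1⊕0⊕1⊕1 = 0
Codeword: 001100000101011

001100000101011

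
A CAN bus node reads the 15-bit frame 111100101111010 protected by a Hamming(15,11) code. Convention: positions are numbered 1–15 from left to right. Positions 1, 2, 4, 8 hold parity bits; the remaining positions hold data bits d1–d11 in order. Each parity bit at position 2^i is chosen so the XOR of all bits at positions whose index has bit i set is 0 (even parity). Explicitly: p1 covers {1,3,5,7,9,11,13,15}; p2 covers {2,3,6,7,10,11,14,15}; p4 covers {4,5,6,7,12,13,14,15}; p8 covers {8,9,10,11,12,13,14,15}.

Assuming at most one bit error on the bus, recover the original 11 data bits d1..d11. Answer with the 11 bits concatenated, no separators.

s1 (pos 1,3,5,7,9,11,13,15): 1⊕1⊕0⊕1⊕1⊕1⊕0⊕0 = 1
s2 (pos 2,3,6,7,10,11,14,15): 1⊕1⊕0⊕1⊕1⊕1⊕1⊕0 = 0
s4 (pos 4,5,6,7,12,13,14,15): 1⊕0⊕0⊕1⊕1⊕0⊕1⊕0 = 0
s8 (pos 8,9,10,11,12,13,14,15): 0⊕1⊕1⊕1⊕1⊕0⊕1⊕0 = 1
Syndrome s8…s1 = 1001 → error at position 9.
Flip position 9: 111100101111010 → 111100100111010
Read data bits from positions 3,5,6,7,9,10,11,12,13,14,15: 10010111010

10010111010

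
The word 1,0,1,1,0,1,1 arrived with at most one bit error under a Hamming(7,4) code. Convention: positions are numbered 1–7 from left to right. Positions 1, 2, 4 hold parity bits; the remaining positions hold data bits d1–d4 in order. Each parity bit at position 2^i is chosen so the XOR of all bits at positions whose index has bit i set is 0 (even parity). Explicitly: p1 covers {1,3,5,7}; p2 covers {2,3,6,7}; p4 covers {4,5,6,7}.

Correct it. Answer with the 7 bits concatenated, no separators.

s1 (pos 1,3,5,7): 1⊕1⊕0⊕1 = 1
s2 (pos 2,3,6,7): 0⊕1⊕1⊕1 = 1
s4 (pos 4,5,6,7): 1⊕0⊕1⊕1 = 1
Syndrome s4…s1 = 111 → error at position 7.
Flip position 7: 1011011 → 1011010

1011010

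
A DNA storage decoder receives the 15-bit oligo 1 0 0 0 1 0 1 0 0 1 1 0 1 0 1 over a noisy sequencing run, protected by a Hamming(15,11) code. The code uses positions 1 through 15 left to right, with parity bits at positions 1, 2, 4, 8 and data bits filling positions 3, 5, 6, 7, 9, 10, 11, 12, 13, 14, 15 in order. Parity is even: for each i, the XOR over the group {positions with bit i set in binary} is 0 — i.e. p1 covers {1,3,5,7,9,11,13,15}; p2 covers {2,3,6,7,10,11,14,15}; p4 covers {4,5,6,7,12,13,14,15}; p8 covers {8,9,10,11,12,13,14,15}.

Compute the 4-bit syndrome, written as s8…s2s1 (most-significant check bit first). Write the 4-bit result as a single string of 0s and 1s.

s1 (pos 1,3,5,7,9,11,13,15): 1⊕0⊕1⊕1⊕0⊕1⊕1⊕1 = 0
s2 (pos 2,3,6,7,10,11,14,15): 0⊕0⊕0⊕1⊕1⊕1⊕0⊕1 = 0
s4 (pos 4,5,6,7,12,13,14,15): 0⊕1⊕0⊕1⊕0⊕1⊕0⊕1 = 0
s8 (pos 8,9,10,11,12,13,14,15): 0⊕0⊕1⊕1⊕0⊕1⊕0⊕1 = 0
Syndrome s8…s1 = 0000 → no error.

0000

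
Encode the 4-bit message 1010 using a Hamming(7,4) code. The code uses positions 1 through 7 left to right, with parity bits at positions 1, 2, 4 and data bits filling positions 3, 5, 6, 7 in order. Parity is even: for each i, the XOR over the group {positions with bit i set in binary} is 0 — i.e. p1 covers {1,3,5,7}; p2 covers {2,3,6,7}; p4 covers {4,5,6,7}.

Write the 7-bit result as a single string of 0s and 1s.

1011010

Place data at non-parity positions: p1 p2 1 p4 0 1 0
p1 (pos 1,3,5,7): XOR of data positions = 1⊕0⊕0 = 1
p2 (pos 2,3,6,7): XOR of data positions = 1⊕1⊕0 = 0
p4 (pos 4,5,6,7): XOR of data positions = 0⊕1⊕0 = 1
Codeword: 1011010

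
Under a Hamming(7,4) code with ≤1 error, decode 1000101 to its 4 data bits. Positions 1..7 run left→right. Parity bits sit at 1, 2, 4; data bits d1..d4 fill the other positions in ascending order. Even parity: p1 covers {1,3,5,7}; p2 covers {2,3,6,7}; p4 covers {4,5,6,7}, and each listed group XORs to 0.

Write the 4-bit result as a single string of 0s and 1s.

1101

s1 (pos 1,3,5,7): 1⊕0⊕1⊕1 = 1
s2 (pos 2,3,6,7): 0⊕0⊕0⊕1 = 1
s4 (pos 4,5,6,7): 0⊕1⊕0⊕1 = 0
Syndrome s4…s1 = 011 → error at position 3.
Flip position 3: 1000101 → 1010101
Read data bits from positions 3,5,6,7: 1101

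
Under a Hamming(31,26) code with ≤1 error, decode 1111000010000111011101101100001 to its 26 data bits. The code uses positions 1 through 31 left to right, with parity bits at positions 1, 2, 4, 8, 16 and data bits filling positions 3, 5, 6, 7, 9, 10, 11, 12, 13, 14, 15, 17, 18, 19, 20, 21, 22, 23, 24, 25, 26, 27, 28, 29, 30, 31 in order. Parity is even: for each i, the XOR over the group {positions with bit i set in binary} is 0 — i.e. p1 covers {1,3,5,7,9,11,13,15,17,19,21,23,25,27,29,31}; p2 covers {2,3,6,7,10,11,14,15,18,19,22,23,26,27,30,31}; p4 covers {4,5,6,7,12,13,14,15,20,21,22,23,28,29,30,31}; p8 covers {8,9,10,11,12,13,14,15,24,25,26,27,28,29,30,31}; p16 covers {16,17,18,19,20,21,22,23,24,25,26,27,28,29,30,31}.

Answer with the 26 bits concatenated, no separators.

s1 (pos 1,3,5,7,9,11,13,15,17,19,21,23,25,27,29,31): 1⊕1⊕0⊕0⊕1⊕0⊕0⊕1⊕0⊕1⊕0⊕1⊕1⊕0⊕0⊕1 = 0
s2 (pos 2,3,6,7,10,11,14,15,18,19,22,23,26,27,30,31): 1⊕1⊕0⊕0⊕0⊕0⊕1⊕1⊕1⊕1⊕1⊕1⊕1⊕0⊕0⊕1 = 0
s4 (pos 4,5,6,7,12,13,14,15,20,21,22,23,28,29,30,31): 1⊕0⊕0⊕0⊕0⊕0⊕1⊕1⊕1⊕0⊕1⊕1⊕0⊕0⊕0⊕1 = 1
s8 (pos 8,9,10,11,12,13,14,15,24,25,26,27,28,29,30,31): 0⊕1⊕0⊕0⊕0⊕0⊕1⊕1⊕0⊕1⊕1⊕0⊕0⊕0⊕0⊕1 = 0
s16 (pos 16,17,18,19,20,21,22,23,24,25,26,27,28,29,30,31): 1⊕0⊕1⊕1⊕1⊕0⊕1⊕1⊕0⊕1⊕1⊕0⊕0⊕0⊕0⊕1 = 1
Syndrome s16…s1 = 10100 → error at position 20.
Flip position 20: 1111000010000111011101101100001 → 1111000010000111011001101100001
Read data bits from positions 3,5,6,7,9,10,11,12,13,14,15,17,18,19,20,21,22,23,24,25,26,27,28,29,30,31: 10001000011011001101100001

10001000011011001101100001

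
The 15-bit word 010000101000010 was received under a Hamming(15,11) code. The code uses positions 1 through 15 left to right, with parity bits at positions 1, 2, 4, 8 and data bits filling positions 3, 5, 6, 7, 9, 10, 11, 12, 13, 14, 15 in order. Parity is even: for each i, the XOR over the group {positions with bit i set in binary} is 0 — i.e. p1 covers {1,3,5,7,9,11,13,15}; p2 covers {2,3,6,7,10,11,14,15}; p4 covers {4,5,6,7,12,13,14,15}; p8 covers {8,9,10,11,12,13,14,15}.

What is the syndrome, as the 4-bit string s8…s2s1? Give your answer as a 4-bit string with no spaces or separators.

s1 (pos 1,3,5,7,9,11,13,15): 0⊕0⊕0⊕1⊕1⊕0⊕0⊕0 = 0
s2 (pos 2,3,6,7,10,11,14,15): 1⊕0⊕0⊕1⊕0⊕0⊕1⊕0 = 1
s4 (pos 4,5,6,7,12,13,14,15): 0⊕0⊕0⊕1⊕0⊕0⊕1⊕0 = 0
s8 (pos 8,9,10,11,12,13,14,15): 0⊕1⊕0⊕0⊕0⊕0⊕1⊕0 = 0
Syndrome s8…s1 = 0010 → error at position 2.

0010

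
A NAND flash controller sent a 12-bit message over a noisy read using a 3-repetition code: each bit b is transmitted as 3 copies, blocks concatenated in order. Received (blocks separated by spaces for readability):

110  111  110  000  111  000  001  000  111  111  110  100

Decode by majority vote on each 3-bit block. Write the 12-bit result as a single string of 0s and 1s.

Block 1 (110): 2 ones → 1
Block 2 (111): 3 ones → 1
Block 3 (110): 2 ones → 1
Block 4 (000): 0 ones → 0
Block 5 (111): 3 ones → 1
Block 6 (000): 0 ones → 0
Block 7 (001): 1 one → 0
Block 8 (000): 0 ones → 0
Block 9 (111): 3 ones → 1
Block 10 (111): 3 ones → 1
Block 11 (110): 2 ones → 1
Block 12 (100): 1 one → 0

111010001110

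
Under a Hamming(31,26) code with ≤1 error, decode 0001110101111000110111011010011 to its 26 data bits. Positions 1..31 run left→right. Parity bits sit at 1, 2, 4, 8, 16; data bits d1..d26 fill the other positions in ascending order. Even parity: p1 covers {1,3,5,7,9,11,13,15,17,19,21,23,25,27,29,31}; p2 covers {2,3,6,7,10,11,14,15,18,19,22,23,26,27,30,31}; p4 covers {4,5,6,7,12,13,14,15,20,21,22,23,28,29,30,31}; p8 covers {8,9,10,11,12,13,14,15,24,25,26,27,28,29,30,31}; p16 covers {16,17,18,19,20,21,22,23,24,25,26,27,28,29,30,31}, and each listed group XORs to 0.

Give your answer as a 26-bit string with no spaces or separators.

s1 (pos 1,3,5,7,9,11,13,15,17,19,21,23,25,27,29,31): 0⊕0⊕1⊕0⊕0⊕1⊕1⊕0⊕1⊕0⊕1⊕0⊕1⊕1⊕0⊕1 = 0
s2 (pos 2,3,6,7,10,11,14,15,18,19,22,23,26,27,30,31): 0⊕0⊕1⊕0⊕1⊕1⊕0⊕0⊕1⊕0⊕1⊕0⊕0⊕1⊕1⊕1 = 0
s4 (pos 4,5,6,7,12,13,14,15,20,21,22,23,28,29,30,31): 1⊕1⊕1⊕0⊕1⊕1⊕0⊕0⊕1⊕1⊕1⊕0⊕0⊕0⊕1⊕1 = 0
s8 (pos 8,9,10,11,12,13,14,15,24,25,26,27,28,29,30,31): 1⊕0⊕1⊕1⊕1⊕1⊕0⊕0⊕1⊕1⊕0⊕1⊕0⊕0⊕1⊕1 = 0
s16 (pos 16,17,18,19,20,21,22,23,24,25,26,27,28,29,30,31): 0⊕1⊕1⊕0⊕1⊕1⊕1⊕0⊕1⊕1⊕0⊕1⊕0⊕0⊕1⊕1 = 0
Syndrome s16…s1 = 00000 → no error.
Read data bits from positions 3,5,6,7,9,10,11,12,13,14,15,17,18,19,20,21,22,23,24,25,26,27,28,29,30,31: 01100111100110111011010011

01100111100110111011010011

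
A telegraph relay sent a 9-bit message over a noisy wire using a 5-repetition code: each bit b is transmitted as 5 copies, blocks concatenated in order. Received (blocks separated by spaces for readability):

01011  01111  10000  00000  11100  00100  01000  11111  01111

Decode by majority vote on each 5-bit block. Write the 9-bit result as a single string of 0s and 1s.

Block 1 (01011): 3 ones → 1
Block 2 (01111): 4 ones → 1
Block 3 (10000): 1 one → 0
Block 4 (00000): 0 ones → 0
Block 5 (11100): 3 ones → 1
Block 6 (00100): 1 one → 0
Block 7 (01000): 1 one → 0
Block 8 (11111): 5 ones → 1
Block 9 (01111): 4 ones → 1

110010011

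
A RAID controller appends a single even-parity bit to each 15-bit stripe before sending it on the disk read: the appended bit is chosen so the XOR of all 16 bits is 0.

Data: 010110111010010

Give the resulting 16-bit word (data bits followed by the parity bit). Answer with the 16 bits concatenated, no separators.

XOR of the 15 data bits: 0⊕1⊕0⊕1⊕1⊕0⊕1⊕1⊕1⊕0⊕1⊕0⊕0⊕1⊕0 = 0
Parity bit = 0 (so all 16 bits XOR to 0).

0101101110100100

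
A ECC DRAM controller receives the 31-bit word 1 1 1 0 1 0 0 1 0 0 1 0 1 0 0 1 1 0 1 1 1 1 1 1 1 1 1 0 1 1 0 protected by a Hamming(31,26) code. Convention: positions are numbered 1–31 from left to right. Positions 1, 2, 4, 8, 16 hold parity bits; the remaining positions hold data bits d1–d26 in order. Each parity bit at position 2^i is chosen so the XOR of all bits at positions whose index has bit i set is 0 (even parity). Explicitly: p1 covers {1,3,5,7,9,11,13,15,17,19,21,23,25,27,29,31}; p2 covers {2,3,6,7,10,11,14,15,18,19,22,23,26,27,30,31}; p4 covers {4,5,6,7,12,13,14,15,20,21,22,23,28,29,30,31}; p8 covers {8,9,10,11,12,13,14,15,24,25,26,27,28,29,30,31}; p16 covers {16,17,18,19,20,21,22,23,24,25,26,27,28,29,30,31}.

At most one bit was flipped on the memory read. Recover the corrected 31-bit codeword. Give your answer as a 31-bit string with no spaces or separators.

s1 (pos 1,3,5,7,9,11,13,15,17,19,21,23,25,27,29,31): 1⊕1⊕1⊕0⊕0⊕1⊕1⊕0⊕1⊕1⊕1⊕1⊕1⊕1⊕1⊕0 = 0
s2 (pos 2,3,6,7,10,11,14,15,18,19,22,23,26,27,30,31): 1⊕1⊕0⊕0⊕0⊕1⊕0⊕0⊕0⊕1⊕1⊕1⊕1⊕1⊕1⊕0 = 1
s4 (pos 4,5,6,7,12,13,14,15,20,21,22,23,28,29,30,31): 0⊕1⊕0⊕0⊕0⊕1⊕0⊕0⊕1⊕1⊕1⊕1⊕0⊕1⊕1⊕0 = 0
s8 (pos 8,9,10,11,12,13,14,15,24,25,26,27,28,29,30,31): 1⊕0⊕0⊕1⊕0⊕1⊕0⊕0⊕1⊕1⊕1⊕1⊕0⊕1⊕1⊕0 = 1
s16 (pos 16,17,18,19,20,21,22,23,24,25,26,27,28,29,30,31): 1⊕1⊕0⊕1⊕1⊕1⊕1⊕1⊕1⊕1⊕1⊕1⊕0⊕1⊕1⊕0 = 1
Syndrome s16…s1 = 11010 → error at position 26.
Flip position 26: 1110100100101001101111111110110 → 1110100100101001101111111010110

1110100100101001101111111010110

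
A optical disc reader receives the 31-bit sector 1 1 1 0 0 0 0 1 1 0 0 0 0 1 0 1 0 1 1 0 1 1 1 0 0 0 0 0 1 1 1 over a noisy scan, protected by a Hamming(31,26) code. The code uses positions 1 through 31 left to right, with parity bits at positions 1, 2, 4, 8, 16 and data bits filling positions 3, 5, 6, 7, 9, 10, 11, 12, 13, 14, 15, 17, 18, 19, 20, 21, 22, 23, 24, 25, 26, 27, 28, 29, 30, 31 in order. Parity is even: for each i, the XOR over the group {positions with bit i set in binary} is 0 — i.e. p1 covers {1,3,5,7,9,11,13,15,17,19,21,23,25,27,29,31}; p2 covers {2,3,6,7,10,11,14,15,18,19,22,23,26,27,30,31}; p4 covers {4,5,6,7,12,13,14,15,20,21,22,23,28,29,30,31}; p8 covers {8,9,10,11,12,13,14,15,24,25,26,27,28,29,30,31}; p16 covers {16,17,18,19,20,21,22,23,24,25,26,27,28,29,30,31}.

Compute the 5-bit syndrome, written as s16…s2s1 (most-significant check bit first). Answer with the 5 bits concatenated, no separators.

10110

s1 (pos 1,3,5,7,9,11,13,15,17,19,21,23,25,27,29,31): 1⊕1⊕0⊕0⊕1⊕0⊕0⊕0⊕0⊕1⊕1⊕1⊕0⊕0⊕1⊕1 = 0
s2 (pos 2,3,6,7,10,11,14,15,18,19,22,23,26,27,30,31): 1⊕1⊕0⊕0⊕0⊕0⊕1⊕0⊕1⊕1⊕1⊕1⊕0⊕0⊕1⊕1 = 1
s4 (pos 4,5,6,7,12,13,14,15,20,21,22,23,28,29,30,31): 0⊕0⊕0⊕0⊕0⊕0⊕1⊕0⊕0⊕1⊕1⊕1⊕0⊕1⊕1⊕1 = 1
s8 (pos 8,9,10,11,12,13,14,15,24,25,26,27,28,29,30,31): 1⊕1⊕0⊕0⊕0⊕0⊕1⊕0⊕0⊕0⊕0⊕0⊕0⊕1⊕1⊕1 = 0
s16 (pos 16,17,18,19,20,21,22,23,24,25,26,27,28,29,30,31): 1⊕0⊕1⊕1⊕0⊕1⊕1⊕1⊕0⊕0⊕0⊕0⊕0⊕1⊕1⊕1 = 1
Syndrome s16…s1 = 10110 → error at position 22.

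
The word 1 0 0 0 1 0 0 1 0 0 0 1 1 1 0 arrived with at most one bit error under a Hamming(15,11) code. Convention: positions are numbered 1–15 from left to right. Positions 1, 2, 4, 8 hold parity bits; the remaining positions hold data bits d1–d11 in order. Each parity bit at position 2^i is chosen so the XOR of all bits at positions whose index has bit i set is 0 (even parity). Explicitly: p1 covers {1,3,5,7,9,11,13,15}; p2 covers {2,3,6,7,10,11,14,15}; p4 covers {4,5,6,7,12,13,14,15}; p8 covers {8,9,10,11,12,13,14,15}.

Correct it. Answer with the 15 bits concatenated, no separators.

101010010001110

s1 (pos 1,3,5,7,9,11,13,15): 1⊕0⊕1⊕0⊕0⊕0⊕1⊕0 = 1
s2 (pos 2,3,6,7,10,11,14,15): 0⊕0⊕0⊕0⊕0⊕0⊕1⊕0 = 1
s4 (pos 4,5,6,7,12,13,14,15): 0⊕1⊕0⊕0⊕1⊕1⊕1⊕0 = 0
s8 (pos 8,9,10,11,12,13,14,15): 1⊕0⊕0⊕0⊕1⊕1⊕1⊕0 = 0
Syndrome s8…s1 = 0011 → error at position 3.
Flip position 3: 100010010001110 → 101010010001110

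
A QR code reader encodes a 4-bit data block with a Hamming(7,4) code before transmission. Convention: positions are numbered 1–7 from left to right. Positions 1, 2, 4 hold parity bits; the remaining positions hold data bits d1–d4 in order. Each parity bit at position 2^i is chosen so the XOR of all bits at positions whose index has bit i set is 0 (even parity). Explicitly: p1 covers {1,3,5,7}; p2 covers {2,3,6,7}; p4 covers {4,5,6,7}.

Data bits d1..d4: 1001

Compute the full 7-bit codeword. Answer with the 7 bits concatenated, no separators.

0011001

Place data at non-parity positions: p1 p2 1 p4 0 0 1
p1 (pos 1,3,5,7): XOR of data positions = 1⊕0⊕1 = 0
p2 (pos 2,3,6,7): XOR of data positions = 1⊕0⊕1 = 0
p4 (pos 4,5,6,7): XOR of data positions = 0⊕0⊕1 = 1
Codeword: 0011001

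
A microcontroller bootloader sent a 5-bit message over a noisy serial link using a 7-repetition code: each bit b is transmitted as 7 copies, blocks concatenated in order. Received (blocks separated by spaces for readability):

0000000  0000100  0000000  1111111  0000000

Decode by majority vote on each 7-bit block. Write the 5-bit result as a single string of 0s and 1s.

Block 1 (0000000): 0 ones → 0
Block 2 (0000100): 1 one → 0
Block 3 (0000000): 0 ones → 0
Block 4 (1111111): 7 ones → 1
Block 5 (0000000): 0 ones → 0

00010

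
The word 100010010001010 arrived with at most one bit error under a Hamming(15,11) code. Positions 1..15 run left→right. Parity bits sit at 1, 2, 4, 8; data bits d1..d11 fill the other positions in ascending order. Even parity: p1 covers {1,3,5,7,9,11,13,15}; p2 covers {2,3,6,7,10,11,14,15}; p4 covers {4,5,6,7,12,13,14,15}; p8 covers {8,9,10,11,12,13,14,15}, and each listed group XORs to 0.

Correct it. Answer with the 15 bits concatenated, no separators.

s1 (pos 1,3,5,7,9,11,13,15): 1⊕0⊕1⊕0⊕0⊕0⊕0⊕0 = 0
s2 (pos 2,3,6,7,10,11,14,15): 0⊕0⊕0⊕0⊕0⊕0⊕1⊕0 = 1
s4 (pos 4,5,6,7,12,13,14,15): 0⊕1⊕0⊕0⊕1⊕0⊕1⊕0 = 1
s8 (pos 8,9,10,11,12,13,14,15): 1⊕0⊕0⊕0⊕1⊕0⊕1⊕0 = 1
Syndrome s8…s1 = 1110 → error at position 14.
Flip position 14: 100010010001010 → 100010010001000

100010010001000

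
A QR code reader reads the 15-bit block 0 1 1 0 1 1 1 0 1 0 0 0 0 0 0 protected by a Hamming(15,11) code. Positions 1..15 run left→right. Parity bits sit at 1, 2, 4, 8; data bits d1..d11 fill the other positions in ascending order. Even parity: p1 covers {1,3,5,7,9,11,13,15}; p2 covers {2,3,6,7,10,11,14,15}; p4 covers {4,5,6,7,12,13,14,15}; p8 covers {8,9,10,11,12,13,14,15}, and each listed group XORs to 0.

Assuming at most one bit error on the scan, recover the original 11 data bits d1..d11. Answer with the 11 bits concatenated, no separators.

s1 (pos 1,3,5,7,9,11,13,15): 0⊕1⊕1⊕1⊕1⊕0⊕0⊕0 = 0
s2 (pos 2,3,6,7,10,11,14,15): 1⊕1⊕1⊕1⊕0⊕0⊕0⊕0 = 0
s4 (pos 4,5,6,7,12,13,14,15): 0⊕1⊕1⊕1⊕0⊕0⊕0⊕0 = 1
s8 (pos 8,9,10,11,12,13,14,15): 0⊕1⊕0⊕0⊕0⊕0⊕0⊕0 = 1
Syndrome s8…s1 = 1100 → error at position 12.
Flip position 12: 011011101000000 → 011011101001000
Read data bits from positions 3,5,6,7,9,10,11,12,13,14,15: 11111001000

11111001000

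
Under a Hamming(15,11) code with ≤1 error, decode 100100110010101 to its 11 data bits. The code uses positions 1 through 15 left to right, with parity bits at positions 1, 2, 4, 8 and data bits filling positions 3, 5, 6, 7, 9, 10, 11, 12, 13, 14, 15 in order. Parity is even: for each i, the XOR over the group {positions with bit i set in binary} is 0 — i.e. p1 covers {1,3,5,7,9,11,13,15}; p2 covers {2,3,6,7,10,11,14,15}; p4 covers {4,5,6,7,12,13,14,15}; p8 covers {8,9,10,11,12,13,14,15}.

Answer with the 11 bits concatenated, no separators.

s1 (pos 1,3,5,7,9,11,13,15): 1⊕0⊕0⊕1⊕0⊕1⊕1⊕1 = 1
s2 (pos 2,3,6,7,10,11,14,15): 0⊕0⊕0⊕1⊕0⊕1⊕0⊕1 = 1
s4 (pos 4,5,6,7,12,13,14,15): 1⊕0⊕0⊕1⊕0⊕1⊕0⊕1 = 0
s8 (pos 8,9,10,11,12,13,14,15): 1⊕0⊕0⊕1⊕0⊕1⊕0⊕1 = 0
Syndrome s8…s1 = 0011 → error at position 3.
Flip position 3: 100100110010101 → 101100110010101
Read data bits from positions 3,5,6,7,9,10,11,12,13,14,15: 10010010101

10010010101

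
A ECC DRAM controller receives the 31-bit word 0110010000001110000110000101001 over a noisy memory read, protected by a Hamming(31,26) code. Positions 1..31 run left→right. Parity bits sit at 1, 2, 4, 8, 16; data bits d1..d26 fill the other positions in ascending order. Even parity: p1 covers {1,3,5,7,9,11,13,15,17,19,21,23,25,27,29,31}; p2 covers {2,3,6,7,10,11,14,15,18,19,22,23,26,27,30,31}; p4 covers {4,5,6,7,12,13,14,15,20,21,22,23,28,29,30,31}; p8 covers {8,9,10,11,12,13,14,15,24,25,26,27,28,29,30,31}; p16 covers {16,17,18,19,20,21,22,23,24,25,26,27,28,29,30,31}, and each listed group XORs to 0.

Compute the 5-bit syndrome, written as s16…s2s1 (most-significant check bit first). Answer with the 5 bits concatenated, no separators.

s1 (pos 1,3,5,7,9,11,13,15,17,19,21,23,25,27,29,31): 0⊕1⊕0⊕0⊕0⊕0⊕1⊕1⊕0⊕0⊕1⊕0⊕0⊕0⊕0⊕1 = 1
s2 (pos 2,3,6,7,10,11,14,15,18,19,22,23,26,27,30,31): 1⊕1⊕1⊕0⊕0⊕0⊕1⊕1⊕0⊕0⊕0⊕0⊕1⊕0⊕0⊕1 = 1
s4 (pos 4,5,6,7,12,13,14,15,20,21,22,23,28,29,30,31): 0⊕0⊕1⊕0⊕0⊕1⊕1⊕1⊕1⊕1⊕0⊕0⊕1⊕0⊕0⊕1 = 0
s8 (pos 8,9,10,11,12,13,14,15,24,25,26,27,28,29,30,31): 0⊕0⊕0⊕0⊕0⊕1⊕1⊕1⊕0⊕0⊕1⊕0⊕1⊕0⊕0⊕1 = 0
s16 (pos 16,17,18,19,20,21,22,23,24,25,26,27,28,29,30,31): 0⊕0⊕0⊕0⊕1⊕1⊕0⊕0⊕0⊕0⊕1⊕0⊕1⊕0⊕0⊕1 = 1
Syndrome s16…s1 = 10011 → error at position 19.

10011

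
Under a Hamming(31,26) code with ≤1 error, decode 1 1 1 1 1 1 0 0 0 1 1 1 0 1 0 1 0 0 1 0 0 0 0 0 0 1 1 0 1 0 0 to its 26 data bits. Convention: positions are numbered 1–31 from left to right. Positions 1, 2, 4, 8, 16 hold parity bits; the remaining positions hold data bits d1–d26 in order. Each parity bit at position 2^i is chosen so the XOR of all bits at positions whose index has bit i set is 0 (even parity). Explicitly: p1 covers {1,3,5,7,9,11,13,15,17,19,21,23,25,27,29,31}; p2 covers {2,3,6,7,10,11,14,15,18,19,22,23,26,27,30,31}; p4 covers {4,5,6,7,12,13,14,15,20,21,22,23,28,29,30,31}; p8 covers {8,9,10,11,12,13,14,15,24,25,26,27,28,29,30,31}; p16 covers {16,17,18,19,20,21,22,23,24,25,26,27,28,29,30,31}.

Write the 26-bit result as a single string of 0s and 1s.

s1 (pos 1,3,5,7,9,11,13,15,17,19,21,23,25,27,29,31): 1⊕1⊕1⊕0⊕0⊕1⊕0⊕0⊕0⊕1⊕0⊕0⊕0⊕1⊕1⊕0 = 1
s2 (pos 2,3,6,7,10,11,14,15,18,19,22,23,26,27,30,31): 1⊕1⊕1⊕0⊕1⊕1⊕1⊕0⊕0⊕1⊕0⊕0⊕1⊕1⊕0⊕0 = 1
s4 (pos 4,5,6,7,12,13,14,15,20,21,22,23,28,29,30,31): 1⊕1⊕1⊕0⊕1⊕0⊕1⊕0⊕0⊕0⊕0⊕0⊕0⊕1⊕0⊕0 = 0
s8 (pos 8,9,10,11,12,13,14,15,24,25,26,27,28,29,30,31): 0⊕0⊕1⊕1⊕1⊕0⊕1⊕0⊕0⊕0⊕1⊕1⊕0⊕1⊕0⊕0 = 1
s16 (pos 16,17,18,19,20,21,22,23,24,25,26,27,28,29,30,31): 1⊕0⊕0⊕1⊕0⊕0⊕0⊕0⊕0⊕0⊕1⊕1⊕0⊕1⊕0⊕0 = 1
Syndrome s16…s1 = 11011 → error at position 27.
Flip position 27: 1111110001110101001000000110100 → 1111110001110101001000000100100
Read data bits from positions 3,5,6,7,9,10,11,12,13,14,15,17,18,19,20,21,22,23,24,25,26,27,28,29,30,31: 11100111010001000000100100

11100111010001000000100100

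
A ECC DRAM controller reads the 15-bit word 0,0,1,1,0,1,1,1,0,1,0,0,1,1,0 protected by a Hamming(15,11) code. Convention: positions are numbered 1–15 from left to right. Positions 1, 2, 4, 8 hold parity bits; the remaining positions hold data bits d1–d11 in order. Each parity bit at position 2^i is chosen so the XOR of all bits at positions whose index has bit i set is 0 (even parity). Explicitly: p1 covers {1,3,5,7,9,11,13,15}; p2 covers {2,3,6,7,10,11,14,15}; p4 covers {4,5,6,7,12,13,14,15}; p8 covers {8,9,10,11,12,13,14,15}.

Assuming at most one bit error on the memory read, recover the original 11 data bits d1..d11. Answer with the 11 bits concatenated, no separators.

s1 (pos 1,3,5,7,9,11,13,15): 0⊕1⊕0⊕1⊕0⊕0⊕1⊕0 = 1
s2 (pos 2,3,6,7,10,11,14,15): 0⊕1⊕1⊕1⊕1⊕0⊕1⊕0 = 1
s4 (pos 4,5,6,7,12,13,14,15): 1⊕0⊕1⊕1⊕0⊕1⊕1⊕0 = 1
s8 (pos 8,9,10,11,12,13,14,15): 1⊕0⊕1⊕0⊕0⊕1⊕1⊕0 = 0
Syndrome s8…s1 = 0111 → error at position 7.
Flip position 7: 001101110100110 → 001101010100110
Read data bits from positions 3,5,6,7,9,10,11,12,13,14,15: 10100100110

10100100110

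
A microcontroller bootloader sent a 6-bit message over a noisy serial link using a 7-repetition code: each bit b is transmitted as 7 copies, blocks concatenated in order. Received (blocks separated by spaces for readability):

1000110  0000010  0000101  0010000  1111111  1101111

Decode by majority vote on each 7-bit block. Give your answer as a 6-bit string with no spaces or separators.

000011

Block 1 (1000110): 3 ones → 0
Block 2 (0000010): 1 one → 0
Block 3 (0000101): 2 ones → 0
Block 4 (0010000): 1 one → 0
Block 5 (1111111): 7 ones → 1
Block 6 (1101111): 6 ones → 1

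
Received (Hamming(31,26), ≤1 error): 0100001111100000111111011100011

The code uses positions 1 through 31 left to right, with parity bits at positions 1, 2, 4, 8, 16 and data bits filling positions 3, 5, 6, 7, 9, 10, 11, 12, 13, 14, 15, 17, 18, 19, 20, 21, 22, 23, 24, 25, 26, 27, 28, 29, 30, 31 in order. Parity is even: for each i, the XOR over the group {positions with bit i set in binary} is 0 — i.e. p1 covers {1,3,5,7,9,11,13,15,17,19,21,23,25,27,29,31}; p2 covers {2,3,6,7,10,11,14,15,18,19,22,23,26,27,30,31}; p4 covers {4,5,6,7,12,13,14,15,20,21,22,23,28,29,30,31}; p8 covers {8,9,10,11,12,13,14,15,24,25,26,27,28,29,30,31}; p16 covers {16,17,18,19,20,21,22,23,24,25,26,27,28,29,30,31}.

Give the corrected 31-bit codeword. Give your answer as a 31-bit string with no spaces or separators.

0100001111100000111111001100011

s1 (pos 1,3,5,7,9,11,13,15,17,19,21,23,25,27,29,31): 0⊕0⊕0⊕1⊕1⊕1⊕0⊕0⊕1⊕1⊕1⊕0⊕1⊕0⊕0⊕1 = 0
s2 (pos 2,3,6,7,10,11,14,15,18,19,22,23,26,27,30,31): 1⊕0⊕0⊕1⊕1⊕1⊕0⊕0⊕1⊕1⊕1⊕0⊕1⊕0⊕1⊕1 = 0
s4 (pos 4,5,6,7,12,13,14,15,20,21,22,23,28,29,30,31): 0⊕0⊕0⊕1⊕0⊕0⊕0⊕0⊕1⊕1⊕1⊕0⊕0⊕0⊕1⊕1 = 0
s8 (pos 8,9,10,11,12,13,14,15,24,25,26,27,28,29,30,31): 1⊕1⊕1⊕1⊕0⊕0⊕0⊕0⊕1⊕1⊕1⊕0⊕0⊕0⊕1⊕1 = 1
s16 (pos 16,17,18,19,20,21,22,23,24,25,26,27,28,29,30,31): 0⊕1⊕1⊕1⊕1⊕1⊕1⊕0⊕1⊕1⊕1⊕0⊕0⊕0⊕1⊕1 = 1
Syndrome s16…s1 = 11000 → error at position 24.
Flip position 24: 0100001111100000111111011100011 → 0100001111100000111111001100011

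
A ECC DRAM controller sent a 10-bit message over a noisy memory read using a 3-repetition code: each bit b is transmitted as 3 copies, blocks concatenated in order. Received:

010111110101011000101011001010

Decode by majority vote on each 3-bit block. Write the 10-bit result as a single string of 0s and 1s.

0111101100

Block 1 (010): 1 one → 0
Block 2 (111): 3 ones → 1
Block 3 (110): 2 ones → 1
Block 4 (101): 2 ones → 1
Block 5 (011): 2 ones → 1
Block 6 (000): 0 ones → 0
Block 7 (101): 2 ones → 1
Block 8 (011): 2 ones → 1
Block 9 (001): 1 one → 0
Block 10 (010): 1 one → 0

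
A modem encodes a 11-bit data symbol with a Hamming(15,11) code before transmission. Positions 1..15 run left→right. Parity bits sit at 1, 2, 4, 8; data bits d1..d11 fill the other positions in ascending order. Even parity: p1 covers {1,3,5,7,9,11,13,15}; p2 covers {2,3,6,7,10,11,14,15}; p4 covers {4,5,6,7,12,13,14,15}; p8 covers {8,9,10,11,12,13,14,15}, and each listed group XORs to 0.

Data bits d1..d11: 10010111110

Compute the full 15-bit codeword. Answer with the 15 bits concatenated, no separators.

011000110111110

Place data at non-parity positions: p1 p2 1 p4 0 0 1 p8 0 1 1 1 1 1 0
p1 (pos 1,3,5,7,9,11,13,15): XOR of data positions = 1⊕0⊕1⊕0⊕1⊕1⊕0 = 0
p2 (pos 2,3,6,7,10,11,14,15): XOR of data positions = 1⊕0⊕1⊕1⊕1⊕1⊕0 = 1
p4 (pos 4,5,6,7,12,13,14,15): XOR of data positions = 0⊕0⊕1⊕1⊕1⊕1⊕0 = 0
p8 (pos 8,9,10,11,12,13,14,15): XOR of data positions = 0⊕1⊕1⊕1⊕1⊕1⊕0 = 1
Codeword: 011000110111110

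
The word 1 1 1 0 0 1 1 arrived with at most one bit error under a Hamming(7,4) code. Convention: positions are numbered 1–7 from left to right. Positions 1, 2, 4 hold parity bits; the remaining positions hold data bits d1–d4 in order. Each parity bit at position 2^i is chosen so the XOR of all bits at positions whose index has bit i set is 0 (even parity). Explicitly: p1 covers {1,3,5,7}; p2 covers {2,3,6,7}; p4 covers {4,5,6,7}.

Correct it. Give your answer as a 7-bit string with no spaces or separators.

s1 (pos 1,3,5,7): 1⊕1⊕0⊕1 = 1
s2 (pos 2,3,6,7): 1⊕1⊕1⊕1 = 0
s4 (pos 4,5,6,7): 0⊕0⊕1⊕1 = 0
Syndrome s4…s1 = 001 → error at position 1.
Flip position 1: 1110011 → 0110011

0110011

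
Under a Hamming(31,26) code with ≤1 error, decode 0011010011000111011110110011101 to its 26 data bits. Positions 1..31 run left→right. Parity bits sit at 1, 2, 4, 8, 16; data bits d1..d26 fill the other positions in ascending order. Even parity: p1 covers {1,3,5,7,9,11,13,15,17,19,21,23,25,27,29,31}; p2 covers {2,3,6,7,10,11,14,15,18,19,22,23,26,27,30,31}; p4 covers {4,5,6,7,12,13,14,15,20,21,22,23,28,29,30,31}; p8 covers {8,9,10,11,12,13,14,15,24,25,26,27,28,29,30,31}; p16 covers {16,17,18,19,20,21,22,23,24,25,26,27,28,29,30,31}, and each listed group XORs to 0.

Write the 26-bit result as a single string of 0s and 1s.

s1 (pos 1,3,5,7,9,11,13,15,17,19,21,23,25,27,29,31): 0⊕1⊕0⊕0⊕1⊕0⊕0⊕1⊕0⊕1⊕1⊕1⊕0⊕1⊕1⊕1 = 1
s2 (pos 2,3,6,7,10,11,14,15,18,19,22,23,26,27,30,31): 0⊕1⊕1⊕0⊕1⊕0⊕1⊕1⊕1⊕1⊕0⊕1⊕0⊕1⊕0⊕1 = 0
s4 (pos 4,5,6,7,12,13,14,15,20,21,22,23,28,29,30,31): 1⊕0⊕1⊕0⊕0⊕0⊕1⊕1⊕1⊕1⊕0⊕1⊕1⊕1⊕0⊕1 = 0
s8 (pos 8,9,10,11,12,13,14,15,24,25,26,27,28,29,30,31): 0⊕1⊕1⊕0⊕0⊕0⊕1⊕1⊕1⊕0⊕0⊕1⊕1⊕1⊕0⊕1 = 1
s16 (pos 16,17,18,19,20,21,22,23,24,25,26,27,28,29,30,31): 1⊕0⊕1⊕1⊕1⊕1⊕0⊕1⊕1⊕0⊕0⊕1⊕1⊕1⊕0⊕1 = 1
Syndrome s16…s1 = 11001 → error at position 25.
Flip position 25: 0011010011000111011110110011101 → 0011010011000111011110111011101
Read data bits from positions 3,5,6,7,9,10,11,12,13,14,15,17,18,19,20,21,22,23,24,25,26,27,28,29,30,31: 10101100011011110111011101

10101100011011110111011101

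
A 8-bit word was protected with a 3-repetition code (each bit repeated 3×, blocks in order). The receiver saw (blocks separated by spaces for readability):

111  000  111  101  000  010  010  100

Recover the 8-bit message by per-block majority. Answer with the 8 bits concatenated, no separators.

10110000

Block 1 (111): 3 ones → 1
Block 2 (000): 0 ones → 0
Block 3 (111): 3 ones → 1
Block 4 (101): 2 ones → 1
Block 5 (000): 0 ones → 0
Block 6 (010): 1 one → 0
Block 7 (010): 1 one → 0
Block 8 (100): 1 one → 0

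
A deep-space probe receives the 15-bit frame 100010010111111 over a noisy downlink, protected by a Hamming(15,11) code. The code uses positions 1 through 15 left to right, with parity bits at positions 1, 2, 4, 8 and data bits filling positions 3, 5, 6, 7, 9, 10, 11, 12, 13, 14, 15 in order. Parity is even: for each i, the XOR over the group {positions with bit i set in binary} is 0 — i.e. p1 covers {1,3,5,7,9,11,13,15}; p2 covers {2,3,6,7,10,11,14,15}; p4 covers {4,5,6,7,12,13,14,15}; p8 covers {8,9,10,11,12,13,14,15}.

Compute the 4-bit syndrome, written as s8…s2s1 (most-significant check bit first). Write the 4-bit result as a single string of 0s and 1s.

1101

s1 (pos 1,3,5,7,9,11,13,15): 1⊕0⊕1⊕0⊕0⊕1⊕1⊕1 = 1
s2 (pos 2,3,6,7,10,11,14,15): 0⊕0⊕0⊕0⊕1⊕1⊕1⊕1 = 0
s4 (pos 4,5,6,7,12,13,14,15): 0⊕1⊕0⊕0⊕1⊕1⊕1⊕1 = 1
s8 (pos 8,9,10,11,12,13,14,15): 1⊕0⊕1⊕1⊕1⊕1⊕1⊕1 = 1
Syndrome s8…s1 = 1101 → error at position 13.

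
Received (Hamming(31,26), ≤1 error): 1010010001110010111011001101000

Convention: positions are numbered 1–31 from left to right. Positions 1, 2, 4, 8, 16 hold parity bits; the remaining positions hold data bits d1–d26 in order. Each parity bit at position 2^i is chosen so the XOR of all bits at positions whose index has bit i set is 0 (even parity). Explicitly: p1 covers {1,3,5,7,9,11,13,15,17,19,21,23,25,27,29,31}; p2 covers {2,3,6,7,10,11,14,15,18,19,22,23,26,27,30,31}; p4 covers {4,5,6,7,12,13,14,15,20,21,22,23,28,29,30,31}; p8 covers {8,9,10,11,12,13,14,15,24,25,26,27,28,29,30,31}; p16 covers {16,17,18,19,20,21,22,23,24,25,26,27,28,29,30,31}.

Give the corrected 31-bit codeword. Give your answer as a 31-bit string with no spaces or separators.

1010010000110010111011001101000

s1 (pos 1,3,5,7,9,11,13,15,17,19,21,23,25,27,29,31): 1⊕1⊕0⊕0⊕0⊕1⊕0⊕1⊕1⊕1⊕1⊕0⊕1⊕0⊕0⊕0 = 0
s2 (pos 2,3,6,7,10,11,14,15,18,19,22,23,26,27,30,31): 0⊕1⊕1⊕0⊕1⊕1⊕0⊕1⊕1⊕1⊕1⊕0⊕1⊕0⊕0⊕0 = 1
s4 (pos 4,5,6,7,12,13,14,15,20,21,22,23,28,29,30,31): 0⊕0⊕1⊕0⊕1⊕0⊕0⊕1⊕0⊕1⊕1⊕0⊕1⊕0⊕0⊕0 = 0
s8 (pos 8,9,10,11,12,13,14,15,24,25,26,27,28,29,30,31): 0⊕0⊕1⊕1⊕1⊕0⊕0⊕1⊕0⊕1⊕1⊕0⊕1⊕0⊕0⊕0 = 1
s16 (pos 16,17,18,19,20,21,22,23,24,25,26,27,28,29,30,31): 0⊕1⊕1⊕1⊕0⊕1⊕1⊕0⊕0⊕1⊕1⊕0⊕1⊕0⊕0⊕0 = 0
Syndrome s16…s1 = 01010 → error at position 10.
Flip position 10: 1010010001110010111011001101000 → 1010010000110010111011001101000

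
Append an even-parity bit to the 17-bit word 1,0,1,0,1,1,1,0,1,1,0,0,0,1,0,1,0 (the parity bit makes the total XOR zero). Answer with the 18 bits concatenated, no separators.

XOR of the 17 data bits: 1⊕0⊕1⊕0⊕1⊕1⊕1⊕0⊕1⊕1⊕0⊕0⊕0⊕1⊕0⊕1⊕0 = 1
Parity bit = 1 (so all 18 bits XOR to 0).

101011101100010101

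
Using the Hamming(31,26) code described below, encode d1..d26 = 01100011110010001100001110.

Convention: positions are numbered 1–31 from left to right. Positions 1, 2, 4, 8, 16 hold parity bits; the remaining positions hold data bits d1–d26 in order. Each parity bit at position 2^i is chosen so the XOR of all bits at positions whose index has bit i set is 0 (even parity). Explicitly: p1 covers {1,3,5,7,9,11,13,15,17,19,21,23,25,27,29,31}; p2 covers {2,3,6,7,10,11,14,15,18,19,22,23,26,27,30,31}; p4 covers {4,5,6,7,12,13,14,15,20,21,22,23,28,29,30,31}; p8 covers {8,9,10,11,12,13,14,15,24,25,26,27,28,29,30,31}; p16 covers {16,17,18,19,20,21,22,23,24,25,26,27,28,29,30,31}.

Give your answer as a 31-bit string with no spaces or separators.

Place data at non-parity positions: p1 p2 0 p4 1 1 0 p8 0 0 1 1 1 1 0 p16 0 1 0 0 0 1 1 0 0 0 0 1 1 1 0
p1 (pos 1,3,5,7,9,11,13,15,17,19,21,23,25,27,29,31): XOR of data positions = 0⊕1⊕0⊕0⊕1⊕1⊕0⊕0⊕0⊕0⊕1⊕0⊕0⊕1⊕0 = 1
p2 (pos 2,3,6,7,10,11,14,15,18,19,22,23,26,27,30,31): XOR of data positions = 0⊕1⊕0⊕0⊕1⊕1⊕0⊕1⊕0⊕1⊕1⊕0⊕0⊕1⊕0 = 1
p4 (pos 4,5,6,7,12,13,14,15,20,21,22,23,28,29,30,31): XOR of data positions = 1⊕1⊕0⊕1⊕1⊕1⊕0⊕0⊕0⊕1⊕1⊕1⊕1⊕1⊕0 = 0
p8 (pos 8,9,10,11,12,13,14,15,24,25,26,27,28,29,30,31): XOR of data positions = 0⊕0⊕1⊕1⊕1⊕1⊕0⊕0⊕0⊕0⊕0⊕1⊕1⊕1⊕0 = 1
p16 (pos 16,17,18,19,20,21,22,23,24,25,26,27,28,29,30,31): XOR of data positions = 0⊕1⊕0⊕0⊕0⊕1⊕1⊕0⊕0⊕0⊕0⊕1⊕1⊕1⊕0 = 0
Codeword: 1100110100111100010001100001110

1100110100111100010001100001110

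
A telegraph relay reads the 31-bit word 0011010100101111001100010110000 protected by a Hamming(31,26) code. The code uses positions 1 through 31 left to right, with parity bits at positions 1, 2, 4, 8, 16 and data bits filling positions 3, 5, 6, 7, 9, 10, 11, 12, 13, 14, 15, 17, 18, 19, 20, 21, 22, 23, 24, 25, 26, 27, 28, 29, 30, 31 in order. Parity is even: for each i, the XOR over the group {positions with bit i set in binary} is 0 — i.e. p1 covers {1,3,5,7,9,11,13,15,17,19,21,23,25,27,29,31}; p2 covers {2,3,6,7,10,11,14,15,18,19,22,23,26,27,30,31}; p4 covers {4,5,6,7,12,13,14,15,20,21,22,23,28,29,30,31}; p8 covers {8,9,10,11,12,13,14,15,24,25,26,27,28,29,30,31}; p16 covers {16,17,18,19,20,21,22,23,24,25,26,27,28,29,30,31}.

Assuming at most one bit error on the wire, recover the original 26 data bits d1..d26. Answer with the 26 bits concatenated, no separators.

10100010111001100010110000

s1 (pos 1,3,5,7,9,11,13,15,17,19,21,23,25,27,29,31): 0⊕1⊕0⊕0⊕0⊕1⊕1⊕1⊕0⊕1⊕0⊕0⊕0⊕1⊕0⊕0 = 0
s2 (pos 2,3,6,7,10,11,14,15,18,19,22,23,26,27,30,31): 0⊕1⊕1⊕0⊕0⊕1⊕1⊕1⊕0⊕1⊕0⊕0⊕1⊕1⊕0⊕0 = 0
s4 (pos 4,5,6,7,12,13,14,15,20,21,22,23,28,29,30,31): 1⊕0⊕1⊕0⊕0⊕1⊕1⊕1⊕1⊕0⊕0⊕0⊕0⊕0⊕0⊕0 = 0
s8 (pos 8,9,10,11,12,13,14,15,24,25,26,27,28,29,30,31): 1⊕0⊕0⊕1⊕0⊕1⊕1⊕1⊕1⊕0⊕1⊕1⊕0⊕0⊕0⊕0 = 0
s16 (pos 16,17,18,19,20,21,22,23,24,25,26,27,28,29,30,31): 1⊕0⊕0⊕1⊕1⊕0⊕0⊕0⊕1⊕0⊕1⊕1⊕0⊕0⊕0⊕0 = 0
Syndrome s16…s1 = 00000 → no error.
Read data bits from positions 3,5,6,7,9,10,11,12,13,14,15,17,18,19,20,21,22,23,24,25,26,27,28,29,30,31: 10100010111001100010110000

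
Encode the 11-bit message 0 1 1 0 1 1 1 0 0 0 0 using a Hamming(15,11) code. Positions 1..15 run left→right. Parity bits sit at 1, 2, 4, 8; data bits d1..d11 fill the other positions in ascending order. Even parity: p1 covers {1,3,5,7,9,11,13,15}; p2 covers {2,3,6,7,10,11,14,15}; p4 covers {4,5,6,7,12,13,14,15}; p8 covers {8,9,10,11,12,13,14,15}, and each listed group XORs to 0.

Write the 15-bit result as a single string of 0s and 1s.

110011011110000

Place data at non-parity positions: p1 p2 0 p4 1 1 0 p8 1 1 1 0 0 0 0
p1 (pos 1,3,5,7,9,11,13,15): XOR of data positions = 0⊕1⊕0⊕1⊕1⊕0⊕0 = 1
p2 (pos 2,3,6,7,10,11,14,15): XOR of data positions = 0⊕1⊕0⊕1⊕1⊕0⊕0 = 1
p4 (pos 4,5,6,7,12,13,14,15): XOR of data positions = 1⊕1⊕0⊕0⊕0⊕0⊕0 = 0
p8 (pos 8,9,10,11,12,13,14,15): XOR of data positions = 1⊕1⊕1⊕0⊕0⊕0⊕0 = 1
Codeword: 110011011110000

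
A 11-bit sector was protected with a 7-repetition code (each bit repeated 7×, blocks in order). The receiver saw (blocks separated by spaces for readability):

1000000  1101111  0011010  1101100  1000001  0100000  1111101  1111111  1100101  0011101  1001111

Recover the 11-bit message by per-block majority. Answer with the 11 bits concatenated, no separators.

Block 1 (1000000): 1 one → 0
Block 2 (1101111): 6 ones → 1
Block 3 (0011010): 3 ones → 0
Block 4 (1101100): 4 ones → 1
Block 5 (1000001): 2 ones → 0
Block 6 (0100000): 1 one → 0
Block 7 (1111101): 6 ones → 1
Block 8 (1111111): 7 ones → 1
Block 9 (1100101): 4 ones → 1
Block 10 (0011101): 4 ones → 1
Block 11 (1001111): 5 ones → 1

01010011111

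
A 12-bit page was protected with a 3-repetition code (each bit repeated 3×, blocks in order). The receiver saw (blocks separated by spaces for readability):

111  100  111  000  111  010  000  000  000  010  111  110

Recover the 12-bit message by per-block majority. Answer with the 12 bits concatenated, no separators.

Block 1 (111): 3 ones → 1
Block 2 (100): 1 one → 0
Block 3 (111): 3 ones → 1
Block 4 (000): 0 ones → 0
Block 5 (111): 3 ones → 1
Block 6 (010): 1 one → 0
Block 7 (000): 0 ones → 0
Block 8 (000): 0 ones → 0
Block 9 (000): 0 ones → 0
Block 10 (010): 1 one → 0
Block 11 (111): 3 ones → 1
Block 12 (110): 2 ones → 1

101010000011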